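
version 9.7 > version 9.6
True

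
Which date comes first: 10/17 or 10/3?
10/3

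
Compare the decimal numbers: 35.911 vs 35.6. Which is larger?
35.911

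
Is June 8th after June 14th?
No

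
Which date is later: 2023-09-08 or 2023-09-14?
2023-09-14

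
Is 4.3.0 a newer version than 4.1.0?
Yes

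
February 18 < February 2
False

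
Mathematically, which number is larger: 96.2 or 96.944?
96.944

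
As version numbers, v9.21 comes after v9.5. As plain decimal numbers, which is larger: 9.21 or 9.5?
9.5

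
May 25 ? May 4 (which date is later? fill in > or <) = >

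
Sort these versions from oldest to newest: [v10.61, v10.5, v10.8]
[v10.5, v10.8, v10.61]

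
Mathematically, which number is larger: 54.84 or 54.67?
54.84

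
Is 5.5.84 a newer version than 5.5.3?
Yes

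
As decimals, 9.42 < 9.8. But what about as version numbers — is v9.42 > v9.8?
True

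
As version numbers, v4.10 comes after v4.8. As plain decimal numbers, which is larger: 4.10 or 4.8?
4.8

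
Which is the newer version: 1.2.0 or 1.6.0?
1.6.0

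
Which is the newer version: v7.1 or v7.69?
v7.69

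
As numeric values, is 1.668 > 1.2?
True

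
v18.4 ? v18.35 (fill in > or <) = <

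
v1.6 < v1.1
False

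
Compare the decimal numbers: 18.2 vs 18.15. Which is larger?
18.2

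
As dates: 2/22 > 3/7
False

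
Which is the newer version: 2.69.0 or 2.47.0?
2.69.0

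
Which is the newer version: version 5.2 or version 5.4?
version 5.4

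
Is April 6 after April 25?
No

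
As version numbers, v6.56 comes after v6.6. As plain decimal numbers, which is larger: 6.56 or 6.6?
6.6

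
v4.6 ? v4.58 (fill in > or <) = <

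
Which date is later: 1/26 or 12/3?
12/3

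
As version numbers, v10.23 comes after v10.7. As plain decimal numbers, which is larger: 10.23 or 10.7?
10.7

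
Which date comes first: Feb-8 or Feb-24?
Feb-8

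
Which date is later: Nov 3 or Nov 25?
Nov 25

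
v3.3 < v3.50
True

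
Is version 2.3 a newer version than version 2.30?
No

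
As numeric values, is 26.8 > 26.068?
True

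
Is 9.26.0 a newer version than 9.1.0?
Yes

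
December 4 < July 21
False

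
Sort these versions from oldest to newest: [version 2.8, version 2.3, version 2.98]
[version 2.3, version 2.8, version 2.98]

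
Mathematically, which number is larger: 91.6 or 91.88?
91.88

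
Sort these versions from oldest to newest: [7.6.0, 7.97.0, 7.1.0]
[7.1.0, 7.6.0, 7.97.0]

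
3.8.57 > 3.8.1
True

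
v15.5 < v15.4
False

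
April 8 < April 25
True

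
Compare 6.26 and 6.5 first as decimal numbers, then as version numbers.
As decimals: 6.26 < 6.5. As versions: v6.26 > v6.5 (minor version 26 > 5).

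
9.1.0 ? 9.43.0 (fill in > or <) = <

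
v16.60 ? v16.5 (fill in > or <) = >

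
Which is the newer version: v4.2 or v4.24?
v4.24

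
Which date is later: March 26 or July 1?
July 1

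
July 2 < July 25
True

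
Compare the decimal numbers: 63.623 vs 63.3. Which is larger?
63.623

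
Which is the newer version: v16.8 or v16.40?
v16.40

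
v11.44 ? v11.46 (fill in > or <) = <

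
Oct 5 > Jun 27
True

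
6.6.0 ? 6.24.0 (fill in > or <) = <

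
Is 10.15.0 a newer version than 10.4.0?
Yes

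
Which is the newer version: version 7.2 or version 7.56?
version 7.56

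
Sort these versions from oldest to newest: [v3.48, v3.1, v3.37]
[v3.1, v3.37, v3.48]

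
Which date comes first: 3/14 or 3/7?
3/7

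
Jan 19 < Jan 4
False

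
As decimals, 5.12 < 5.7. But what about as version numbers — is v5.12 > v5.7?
True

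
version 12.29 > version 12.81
False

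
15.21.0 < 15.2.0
False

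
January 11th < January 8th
False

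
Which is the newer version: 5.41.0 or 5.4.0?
5.41.0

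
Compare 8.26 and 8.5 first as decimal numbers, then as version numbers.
As decimals: 8.26 < 8.5. As versions: v8.26 > v8.5 (minor version 26 > 5).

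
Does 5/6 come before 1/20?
No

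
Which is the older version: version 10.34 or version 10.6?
version 10.6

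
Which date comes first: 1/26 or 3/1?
1/26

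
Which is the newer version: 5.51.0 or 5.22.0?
5.51.0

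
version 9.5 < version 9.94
True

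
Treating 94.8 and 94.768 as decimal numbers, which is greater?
94.8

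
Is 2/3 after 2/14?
No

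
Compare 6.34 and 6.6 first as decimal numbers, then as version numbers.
As decimals: 6.34 < 6.6. As versions: v6.34 > v6.6 (minor version 34 > 6).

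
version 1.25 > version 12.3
False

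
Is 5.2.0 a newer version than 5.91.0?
No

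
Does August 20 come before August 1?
No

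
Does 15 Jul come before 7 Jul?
No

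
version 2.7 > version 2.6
True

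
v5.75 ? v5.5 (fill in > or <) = >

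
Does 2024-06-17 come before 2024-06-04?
No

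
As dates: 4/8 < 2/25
False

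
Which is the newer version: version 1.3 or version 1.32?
version 1.32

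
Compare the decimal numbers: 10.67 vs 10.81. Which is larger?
10.81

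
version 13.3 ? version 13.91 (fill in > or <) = <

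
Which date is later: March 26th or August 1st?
August 1st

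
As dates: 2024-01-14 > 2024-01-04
True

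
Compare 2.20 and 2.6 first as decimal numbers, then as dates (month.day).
As decimals: 2.20 < 2.6. As dates: 2/20 is later than 2/6 (day 20 > day 6).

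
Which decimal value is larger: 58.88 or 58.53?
58.88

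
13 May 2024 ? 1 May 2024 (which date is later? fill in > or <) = >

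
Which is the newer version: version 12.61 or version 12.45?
version 12.61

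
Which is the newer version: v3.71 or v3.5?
v3.71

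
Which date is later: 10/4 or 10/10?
10/10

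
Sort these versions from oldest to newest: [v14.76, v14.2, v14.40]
[v14.2, v14.40, v14.76]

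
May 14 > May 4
True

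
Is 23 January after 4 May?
No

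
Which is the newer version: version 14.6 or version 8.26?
version 14.6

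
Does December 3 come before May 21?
No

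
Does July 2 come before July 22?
Yes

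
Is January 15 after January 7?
Yes. Day 15 comes after day 7 in January — this is a date comparison, not a decimal one (the decimal 1.15 would be smaller than 1.7).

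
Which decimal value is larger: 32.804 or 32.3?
32.804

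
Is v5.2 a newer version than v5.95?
No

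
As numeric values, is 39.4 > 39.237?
True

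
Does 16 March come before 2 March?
No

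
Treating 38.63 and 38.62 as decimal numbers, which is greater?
38.63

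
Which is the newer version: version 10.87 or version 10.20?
version 10.87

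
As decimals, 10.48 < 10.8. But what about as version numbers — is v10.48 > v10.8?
True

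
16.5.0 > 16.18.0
False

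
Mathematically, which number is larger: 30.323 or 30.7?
30.7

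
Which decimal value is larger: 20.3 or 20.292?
20.3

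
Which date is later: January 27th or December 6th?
December 6th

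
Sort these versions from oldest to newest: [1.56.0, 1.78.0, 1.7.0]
[1.7.0, 1.56.0, 1.78.0]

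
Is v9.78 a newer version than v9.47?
Yes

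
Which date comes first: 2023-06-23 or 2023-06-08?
2023-06-08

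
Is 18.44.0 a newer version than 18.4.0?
Yes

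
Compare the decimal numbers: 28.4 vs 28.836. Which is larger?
28.836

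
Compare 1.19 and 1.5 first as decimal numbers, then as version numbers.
As decimals: 1.19 < 1.5. As versions: v1.19 > v1.5 (minor version 19 > 5).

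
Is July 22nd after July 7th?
Yes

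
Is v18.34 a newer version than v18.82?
No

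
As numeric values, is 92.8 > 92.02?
True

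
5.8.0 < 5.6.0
False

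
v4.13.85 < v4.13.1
False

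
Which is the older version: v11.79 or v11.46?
v11.46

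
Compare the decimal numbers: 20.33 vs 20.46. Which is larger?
20.46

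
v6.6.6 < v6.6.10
True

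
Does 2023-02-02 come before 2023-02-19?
Yes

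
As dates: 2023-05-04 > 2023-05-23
False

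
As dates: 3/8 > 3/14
False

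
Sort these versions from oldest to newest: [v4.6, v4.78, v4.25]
[v4.6, v4.25, v4.78]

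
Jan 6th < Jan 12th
True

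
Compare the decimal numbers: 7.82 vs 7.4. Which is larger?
7.82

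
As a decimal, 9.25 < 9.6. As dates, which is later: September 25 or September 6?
September 25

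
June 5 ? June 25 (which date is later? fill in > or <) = <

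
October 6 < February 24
False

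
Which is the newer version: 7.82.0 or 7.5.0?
7.82.0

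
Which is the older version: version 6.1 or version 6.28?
version 6.1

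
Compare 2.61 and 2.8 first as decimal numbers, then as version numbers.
As decimals: 2.61 < 2.8. As versions: v2.61 > v2.8 (minor version 61 > 8).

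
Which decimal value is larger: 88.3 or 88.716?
88.716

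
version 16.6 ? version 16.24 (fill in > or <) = <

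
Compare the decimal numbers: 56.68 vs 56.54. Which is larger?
56.68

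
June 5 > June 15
False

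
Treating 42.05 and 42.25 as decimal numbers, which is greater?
42.25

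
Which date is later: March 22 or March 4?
March 22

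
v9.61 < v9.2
False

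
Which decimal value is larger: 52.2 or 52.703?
52.703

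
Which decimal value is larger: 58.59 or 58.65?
58.65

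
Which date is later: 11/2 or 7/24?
11/2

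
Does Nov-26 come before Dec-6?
Yes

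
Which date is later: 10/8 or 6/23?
10/8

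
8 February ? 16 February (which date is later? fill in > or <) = <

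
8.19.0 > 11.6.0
False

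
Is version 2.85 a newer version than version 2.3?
Yes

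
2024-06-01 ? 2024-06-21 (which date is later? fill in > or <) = <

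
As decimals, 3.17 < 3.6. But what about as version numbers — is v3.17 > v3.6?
True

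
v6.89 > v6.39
True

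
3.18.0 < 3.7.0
False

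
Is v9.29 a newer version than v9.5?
Yes. Version numbers are compared segment by segment as integers, not as decimals: minor version 29 > 5, so v9.29 > v9.5 (even though the decimal 9.29 < 9.5).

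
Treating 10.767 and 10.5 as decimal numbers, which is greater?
10.767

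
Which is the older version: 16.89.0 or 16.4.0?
16.4.0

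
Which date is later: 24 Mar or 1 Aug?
1 Aug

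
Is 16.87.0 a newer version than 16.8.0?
Yes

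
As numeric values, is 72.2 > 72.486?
False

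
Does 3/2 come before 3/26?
Yes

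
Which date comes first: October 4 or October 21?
October 4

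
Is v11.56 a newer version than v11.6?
Yes. Version numbers are compared segment by segment as integers, not as decimals: minor version 56 > 6, so v11.56 > v11.6 (even though the decimal 11.56 < 11.6).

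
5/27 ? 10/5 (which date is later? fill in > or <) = <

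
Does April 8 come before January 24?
No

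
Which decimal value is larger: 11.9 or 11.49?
11.9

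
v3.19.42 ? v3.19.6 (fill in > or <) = >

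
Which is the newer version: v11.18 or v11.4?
v11.18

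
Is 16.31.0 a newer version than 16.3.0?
Yes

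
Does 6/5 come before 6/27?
Yes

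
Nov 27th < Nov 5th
False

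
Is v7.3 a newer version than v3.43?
Yes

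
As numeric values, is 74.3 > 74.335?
False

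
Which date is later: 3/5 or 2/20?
3/5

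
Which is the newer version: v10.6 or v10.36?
v10.36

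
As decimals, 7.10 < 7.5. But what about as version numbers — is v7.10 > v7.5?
True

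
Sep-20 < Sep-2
False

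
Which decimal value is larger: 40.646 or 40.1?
40.646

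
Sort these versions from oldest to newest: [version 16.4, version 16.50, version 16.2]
[version 16.2, version 16.4, version 16.50]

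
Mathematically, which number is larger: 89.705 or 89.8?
89.8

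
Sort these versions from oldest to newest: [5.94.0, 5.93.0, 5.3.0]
[5.3.0, 5.93.0, 5.94.0]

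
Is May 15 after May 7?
Yes. Day 15 comes after day 7 in May — this is a date comparison, not a decimal one (the decimal 5.15 would be smaller than 5.7).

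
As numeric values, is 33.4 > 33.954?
False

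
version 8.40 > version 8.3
True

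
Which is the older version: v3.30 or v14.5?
v3.30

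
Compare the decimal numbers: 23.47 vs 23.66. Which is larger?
23.66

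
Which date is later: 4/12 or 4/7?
4/12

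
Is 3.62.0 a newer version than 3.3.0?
Yes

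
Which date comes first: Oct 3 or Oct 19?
Oct 3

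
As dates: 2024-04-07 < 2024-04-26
True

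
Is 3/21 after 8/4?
No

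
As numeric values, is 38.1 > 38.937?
False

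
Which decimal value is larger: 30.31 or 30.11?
30.31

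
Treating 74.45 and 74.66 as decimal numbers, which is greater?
74.66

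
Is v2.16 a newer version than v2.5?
Yes. Version numbers are compared segment by segment as integers, not as decimals: minor version 16 > 5, so v2.16 > v2.5 (even though the decimal 2.16 < 2.5).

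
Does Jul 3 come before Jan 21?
No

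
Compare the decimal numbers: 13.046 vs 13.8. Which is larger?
13.8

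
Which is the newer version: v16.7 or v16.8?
v16.8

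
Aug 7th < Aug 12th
True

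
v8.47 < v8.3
False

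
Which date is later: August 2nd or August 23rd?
August 23rd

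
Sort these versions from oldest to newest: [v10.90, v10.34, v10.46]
[v10.34, v10.46, v10.90]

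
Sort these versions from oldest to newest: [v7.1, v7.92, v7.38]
[v7.1, v7.38, v7.92]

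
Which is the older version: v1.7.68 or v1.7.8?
v1.7.8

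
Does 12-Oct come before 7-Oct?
No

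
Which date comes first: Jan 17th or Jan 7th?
Jan 7th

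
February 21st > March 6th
False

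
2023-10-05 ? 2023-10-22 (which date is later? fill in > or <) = <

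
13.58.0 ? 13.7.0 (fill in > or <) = >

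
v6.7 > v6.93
False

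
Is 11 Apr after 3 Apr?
Yes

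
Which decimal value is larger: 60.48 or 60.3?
60.48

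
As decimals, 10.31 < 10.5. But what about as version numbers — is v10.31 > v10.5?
True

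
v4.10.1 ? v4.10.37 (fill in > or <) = <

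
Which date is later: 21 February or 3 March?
3 March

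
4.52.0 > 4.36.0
True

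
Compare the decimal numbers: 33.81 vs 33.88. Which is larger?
33.88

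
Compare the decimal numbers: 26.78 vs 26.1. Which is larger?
26.78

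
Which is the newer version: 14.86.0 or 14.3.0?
14.86.0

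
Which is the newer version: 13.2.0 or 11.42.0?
13.2.0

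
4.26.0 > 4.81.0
False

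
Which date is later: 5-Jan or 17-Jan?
17-Jan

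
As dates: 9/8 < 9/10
True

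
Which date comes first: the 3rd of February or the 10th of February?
the 3rd of February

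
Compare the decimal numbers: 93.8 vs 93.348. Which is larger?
93.8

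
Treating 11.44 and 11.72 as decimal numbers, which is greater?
11.72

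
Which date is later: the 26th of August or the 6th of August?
the 26th of August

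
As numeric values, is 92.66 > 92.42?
True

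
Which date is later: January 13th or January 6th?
January 13th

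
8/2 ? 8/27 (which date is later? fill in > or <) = <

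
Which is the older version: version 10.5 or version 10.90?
version 10.5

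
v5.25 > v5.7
True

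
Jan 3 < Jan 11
True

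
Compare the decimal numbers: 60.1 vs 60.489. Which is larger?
60.489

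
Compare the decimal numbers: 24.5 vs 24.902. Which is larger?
24.902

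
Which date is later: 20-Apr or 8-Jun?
8-Jun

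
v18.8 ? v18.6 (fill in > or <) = >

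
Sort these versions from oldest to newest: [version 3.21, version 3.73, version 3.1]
[version 3.1, version 3.21, version 3.73]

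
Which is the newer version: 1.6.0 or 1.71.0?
1.71.0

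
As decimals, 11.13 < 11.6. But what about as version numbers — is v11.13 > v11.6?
True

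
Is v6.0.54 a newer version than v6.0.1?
Yes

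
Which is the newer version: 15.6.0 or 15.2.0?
15.6.0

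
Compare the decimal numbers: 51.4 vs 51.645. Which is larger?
51.645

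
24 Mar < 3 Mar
False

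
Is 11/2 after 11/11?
No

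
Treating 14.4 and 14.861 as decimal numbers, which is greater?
14.861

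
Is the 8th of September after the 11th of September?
No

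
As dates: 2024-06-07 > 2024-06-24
False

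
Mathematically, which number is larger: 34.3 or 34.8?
34.8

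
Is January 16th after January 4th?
Yes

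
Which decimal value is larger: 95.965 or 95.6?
95.965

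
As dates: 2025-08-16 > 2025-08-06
True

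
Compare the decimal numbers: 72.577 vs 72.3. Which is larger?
72.577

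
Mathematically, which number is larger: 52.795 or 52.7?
52.795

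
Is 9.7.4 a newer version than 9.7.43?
No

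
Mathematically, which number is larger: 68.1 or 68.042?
68.1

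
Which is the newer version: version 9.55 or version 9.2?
version 9.55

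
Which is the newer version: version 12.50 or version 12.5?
version 12.50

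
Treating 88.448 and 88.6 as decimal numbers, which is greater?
88.6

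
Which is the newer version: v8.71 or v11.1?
v11.1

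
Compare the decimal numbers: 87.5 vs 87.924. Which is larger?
87.924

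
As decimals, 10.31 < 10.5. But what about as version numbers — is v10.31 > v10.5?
True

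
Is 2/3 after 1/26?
Yes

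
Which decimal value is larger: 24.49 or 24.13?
24.49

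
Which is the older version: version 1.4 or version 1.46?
version 1.4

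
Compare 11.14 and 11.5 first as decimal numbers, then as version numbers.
As decimals: 11.14 < 11.5. As versions: v11.14 > v11.5 (minor version 14 > 5).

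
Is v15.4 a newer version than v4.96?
Yes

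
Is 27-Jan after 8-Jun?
No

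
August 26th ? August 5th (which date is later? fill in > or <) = >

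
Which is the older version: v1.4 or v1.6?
v1.4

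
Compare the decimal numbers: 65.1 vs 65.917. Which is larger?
65.917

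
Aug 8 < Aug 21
True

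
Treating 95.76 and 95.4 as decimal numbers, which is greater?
95.76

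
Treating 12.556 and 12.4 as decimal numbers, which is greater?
12.556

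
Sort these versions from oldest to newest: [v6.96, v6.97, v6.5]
[v6.5, v6.96, v6.97]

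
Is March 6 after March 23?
No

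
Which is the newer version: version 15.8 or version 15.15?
version 15.15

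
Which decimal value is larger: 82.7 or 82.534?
82.7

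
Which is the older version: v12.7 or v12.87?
v12.7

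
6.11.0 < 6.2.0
False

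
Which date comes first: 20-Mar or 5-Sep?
20-Mar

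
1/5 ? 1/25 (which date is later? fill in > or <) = <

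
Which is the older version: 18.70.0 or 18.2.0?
18.2.0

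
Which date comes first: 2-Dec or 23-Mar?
23-Mar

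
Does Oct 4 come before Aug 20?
No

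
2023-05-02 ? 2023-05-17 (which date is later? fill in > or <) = <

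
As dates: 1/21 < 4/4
True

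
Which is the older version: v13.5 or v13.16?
v13.5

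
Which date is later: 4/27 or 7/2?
7/2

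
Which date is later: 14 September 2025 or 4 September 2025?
14 September 2025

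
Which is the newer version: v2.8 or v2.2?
v2.8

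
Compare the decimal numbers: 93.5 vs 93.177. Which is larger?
93.5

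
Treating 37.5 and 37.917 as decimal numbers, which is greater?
37.917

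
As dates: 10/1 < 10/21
True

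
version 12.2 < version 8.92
False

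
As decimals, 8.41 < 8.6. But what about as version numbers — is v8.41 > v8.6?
True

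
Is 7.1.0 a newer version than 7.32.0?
No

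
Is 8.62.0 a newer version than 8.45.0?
Yes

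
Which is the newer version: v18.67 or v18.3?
v18.67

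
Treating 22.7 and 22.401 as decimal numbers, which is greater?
22.7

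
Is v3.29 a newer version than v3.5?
Yes. Version numbers are compared segment by segment as integers, not as decimals: minor version 29 > 5, so v3.29 > v3.5 (even though the decimal 3.29 < 3.5).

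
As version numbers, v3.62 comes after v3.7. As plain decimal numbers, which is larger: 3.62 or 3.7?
3.7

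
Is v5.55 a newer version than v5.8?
Yes. Version numbers are compared segment by segment as integers, not as decimals: minor version 55 > 8, so v5.55 > v5.8 (even though the decimal 5.55 < 5.8).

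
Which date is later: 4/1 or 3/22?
4/1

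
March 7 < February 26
False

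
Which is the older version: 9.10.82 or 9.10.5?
9.10.5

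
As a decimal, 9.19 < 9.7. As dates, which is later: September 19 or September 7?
September 19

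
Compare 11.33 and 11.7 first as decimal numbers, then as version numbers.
As decimals: 11.33 < 11.7. As versions: v11.33 > v11.7 (minor version 33 > 7).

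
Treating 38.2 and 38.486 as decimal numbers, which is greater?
38.486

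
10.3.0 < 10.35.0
True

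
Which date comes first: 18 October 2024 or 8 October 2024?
8 October 2024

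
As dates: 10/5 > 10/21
False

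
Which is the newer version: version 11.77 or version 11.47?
version 11.77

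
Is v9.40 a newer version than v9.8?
Yes. Version numbers are compared segment by segment as integers, not as decimals: minor version 40 > 8, so v9.40 > v9.8 (even though the decimal 9.40 < 9.8).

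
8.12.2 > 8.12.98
False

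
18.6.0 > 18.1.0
True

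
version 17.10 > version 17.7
True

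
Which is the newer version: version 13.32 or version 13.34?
version 13.34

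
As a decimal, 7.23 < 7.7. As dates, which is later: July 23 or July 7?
July 23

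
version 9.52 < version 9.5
False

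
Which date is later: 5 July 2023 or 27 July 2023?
27 July 2023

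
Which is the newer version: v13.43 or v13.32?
v13.43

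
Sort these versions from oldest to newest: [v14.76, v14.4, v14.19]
[v14.4, v14.19, v14.76]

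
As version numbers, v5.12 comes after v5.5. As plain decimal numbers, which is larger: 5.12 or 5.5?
5.5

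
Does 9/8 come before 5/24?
No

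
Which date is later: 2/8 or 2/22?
2/22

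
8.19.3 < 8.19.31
True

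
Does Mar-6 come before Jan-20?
No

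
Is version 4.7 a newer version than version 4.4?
Yes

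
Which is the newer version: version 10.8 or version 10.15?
version 10.15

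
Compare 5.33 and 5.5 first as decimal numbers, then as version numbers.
As decimals: 5.33 < 5.5. As versions: v5.33 > v5.5 (minor version 33 > 5).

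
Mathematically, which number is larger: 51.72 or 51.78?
51.78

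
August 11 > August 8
True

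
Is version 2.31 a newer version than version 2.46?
No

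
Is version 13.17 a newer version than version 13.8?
Yes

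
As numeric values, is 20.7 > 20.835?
False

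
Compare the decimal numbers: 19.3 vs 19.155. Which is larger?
19.3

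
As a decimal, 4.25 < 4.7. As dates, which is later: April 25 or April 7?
April 25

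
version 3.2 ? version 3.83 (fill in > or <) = <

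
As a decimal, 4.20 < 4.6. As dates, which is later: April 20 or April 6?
April 20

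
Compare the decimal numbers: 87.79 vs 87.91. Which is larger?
87.91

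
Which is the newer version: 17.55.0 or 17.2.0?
17.55.0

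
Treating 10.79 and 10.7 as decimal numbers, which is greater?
10.79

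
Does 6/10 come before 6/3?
No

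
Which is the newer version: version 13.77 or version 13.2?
version 13.77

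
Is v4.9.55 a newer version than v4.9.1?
Yes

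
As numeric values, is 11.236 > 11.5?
False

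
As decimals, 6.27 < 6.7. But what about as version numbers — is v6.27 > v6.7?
True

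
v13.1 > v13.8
False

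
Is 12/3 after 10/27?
Yes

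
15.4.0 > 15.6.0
False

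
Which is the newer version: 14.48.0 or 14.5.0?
14.48.0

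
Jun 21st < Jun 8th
False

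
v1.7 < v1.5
False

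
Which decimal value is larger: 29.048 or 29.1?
29.1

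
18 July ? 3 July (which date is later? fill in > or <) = >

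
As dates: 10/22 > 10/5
True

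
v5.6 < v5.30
True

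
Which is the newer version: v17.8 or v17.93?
v17.93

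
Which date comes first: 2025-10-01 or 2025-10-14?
2025-10-01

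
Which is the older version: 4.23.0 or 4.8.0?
4.8.0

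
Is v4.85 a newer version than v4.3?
Yes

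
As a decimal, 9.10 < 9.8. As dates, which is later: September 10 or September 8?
September 10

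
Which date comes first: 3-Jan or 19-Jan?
3-Jan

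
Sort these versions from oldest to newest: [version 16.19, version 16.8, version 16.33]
[version 16.8, version 16.19, version 16.33]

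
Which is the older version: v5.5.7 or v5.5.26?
v5.5.7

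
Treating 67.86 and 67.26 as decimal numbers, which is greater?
67.86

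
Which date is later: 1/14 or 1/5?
1/14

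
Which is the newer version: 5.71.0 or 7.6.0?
7.6.0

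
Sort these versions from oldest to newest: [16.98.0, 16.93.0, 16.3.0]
[16.3.0, 16.93.0, 16.98.0]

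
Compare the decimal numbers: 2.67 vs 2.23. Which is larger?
2.67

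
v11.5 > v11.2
True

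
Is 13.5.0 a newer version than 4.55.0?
Yes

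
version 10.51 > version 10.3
True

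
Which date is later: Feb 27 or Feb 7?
Feb 27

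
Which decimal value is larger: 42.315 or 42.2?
42.315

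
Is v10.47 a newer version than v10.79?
No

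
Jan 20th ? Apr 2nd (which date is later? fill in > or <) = <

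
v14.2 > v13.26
True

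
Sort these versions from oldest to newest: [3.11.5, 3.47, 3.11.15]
[3.11.5, 3.11.15, 3.47]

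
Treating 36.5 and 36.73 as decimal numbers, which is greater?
36.73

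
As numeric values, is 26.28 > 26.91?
False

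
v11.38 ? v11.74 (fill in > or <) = <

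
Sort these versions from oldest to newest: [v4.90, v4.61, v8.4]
[v4.61, v4.90, v8.4]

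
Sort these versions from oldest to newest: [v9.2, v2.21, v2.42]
[v2.21, v2.42, v9.2]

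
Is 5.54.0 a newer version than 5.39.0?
Yes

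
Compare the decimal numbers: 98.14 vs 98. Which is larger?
98.14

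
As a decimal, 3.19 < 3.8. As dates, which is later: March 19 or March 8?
March 19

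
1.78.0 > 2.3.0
False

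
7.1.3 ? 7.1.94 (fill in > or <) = <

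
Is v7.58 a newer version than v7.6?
Yes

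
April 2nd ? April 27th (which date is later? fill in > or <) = <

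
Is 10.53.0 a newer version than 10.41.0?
Yes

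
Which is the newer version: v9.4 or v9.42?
v9.42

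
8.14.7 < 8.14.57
True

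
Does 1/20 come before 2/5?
Yes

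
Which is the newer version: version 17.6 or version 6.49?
version 17.6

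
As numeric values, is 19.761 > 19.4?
True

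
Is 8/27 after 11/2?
No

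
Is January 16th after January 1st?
Yes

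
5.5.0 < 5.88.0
True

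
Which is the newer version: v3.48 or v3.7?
v3.48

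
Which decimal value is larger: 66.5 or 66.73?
66.73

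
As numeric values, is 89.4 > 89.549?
False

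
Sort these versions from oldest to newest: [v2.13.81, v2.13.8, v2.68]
[v2.13.8, v2.13.81, v2.68]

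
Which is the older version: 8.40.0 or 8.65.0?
8.40.0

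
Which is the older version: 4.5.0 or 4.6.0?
4.5.0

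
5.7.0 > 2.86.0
True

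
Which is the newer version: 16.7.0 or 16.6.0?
16.7.0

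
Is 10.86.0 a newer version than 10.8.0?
Yes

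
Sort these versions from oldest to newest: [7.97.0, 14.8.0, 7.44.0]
[7.44.0, 7.97.0, 14.8.0]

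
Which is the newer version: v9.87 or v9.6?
v9.87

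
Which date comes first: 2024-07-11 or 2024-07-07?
2024-07-07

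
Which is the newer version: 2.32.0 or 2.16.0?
2.32.0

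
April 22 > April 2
True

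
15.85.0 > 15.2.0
True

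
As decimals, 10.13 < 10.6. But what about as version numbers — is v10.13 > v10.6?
True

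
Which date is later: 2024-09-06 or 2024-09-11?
2024-09-11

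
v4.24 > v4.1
True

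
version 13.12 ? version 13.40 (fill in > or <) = <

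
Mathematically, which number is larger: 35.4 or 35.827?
35.827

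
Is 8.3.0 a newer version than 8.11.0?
No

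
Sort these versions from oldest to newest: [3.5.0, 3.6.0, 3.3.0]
[3.3.0, 3.5.0, 3.6.0]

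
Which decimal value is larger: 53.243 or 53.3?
53.3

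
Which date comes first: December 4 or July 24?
July 24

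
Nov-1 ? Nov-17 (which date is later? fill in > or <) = <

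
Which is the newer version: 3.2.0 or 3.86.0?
3.86.0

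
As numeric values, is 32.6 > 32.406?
True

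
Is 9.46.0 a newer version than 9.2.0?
Yes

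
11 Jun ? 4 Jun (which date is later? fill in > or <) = >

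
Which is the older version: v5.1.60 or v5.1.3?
v5.1.3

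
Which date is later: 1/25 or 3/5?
3/5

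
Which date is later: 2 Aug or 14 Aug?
14 Aug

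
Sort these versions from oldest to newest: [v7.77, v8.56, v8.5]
[v7.77, v8.5, v8.56]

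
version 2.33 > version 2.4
True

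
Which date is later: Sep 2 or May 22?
Sep 2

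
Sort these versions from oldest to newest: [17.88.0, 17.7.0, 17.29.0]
[17.7.0, 17.29.0, 17.88.0]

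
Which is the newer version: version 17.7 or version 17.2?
version 17.7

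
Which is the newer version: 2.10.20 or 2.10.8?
2.10.20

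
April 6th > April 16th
False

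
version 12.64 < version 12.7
False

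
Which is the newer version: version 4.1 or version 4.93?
version 4.93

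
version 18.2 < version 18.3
True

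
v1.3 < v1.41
True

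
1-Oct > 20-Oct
False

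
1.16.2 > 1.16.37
False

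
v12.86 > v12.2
True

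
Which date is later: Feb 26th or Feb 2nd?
Feb 26th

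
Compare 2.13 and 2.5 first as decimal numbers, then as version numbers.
As decimals: 2.13 < 2.5. As versions: v2.13 > v2.5 (minor version 13 > 5).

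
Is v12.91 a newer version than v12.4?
Yes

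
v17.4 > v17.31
False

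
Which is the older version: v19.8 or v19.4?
v19.4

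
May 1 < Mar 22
False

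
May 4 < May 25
True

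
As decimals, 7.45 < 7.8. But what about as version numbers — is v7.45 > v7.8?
True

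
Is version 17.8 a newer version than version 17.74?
No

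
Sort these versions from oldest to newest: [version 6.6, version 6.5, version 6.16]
[version 6.5, version 6.6, version 6.16]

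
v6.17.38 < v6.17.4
False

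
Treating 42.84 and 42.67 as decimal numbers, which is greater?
42.84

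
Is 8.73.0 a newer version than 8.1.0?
Yes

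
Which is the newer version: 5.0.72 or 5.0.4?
5.0.72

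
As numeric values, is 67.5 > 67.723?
False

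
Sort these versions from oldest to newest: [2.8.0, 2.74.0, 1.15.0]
[1.15.0, 2.8.0, 2.74.0]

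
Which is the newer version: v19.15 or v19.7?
v19.15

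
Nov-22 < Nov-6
False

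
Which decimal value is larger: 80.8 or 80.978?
80.978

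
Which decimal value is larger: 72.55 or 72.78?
72.78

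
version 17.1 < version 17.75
True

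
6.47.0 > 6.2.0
True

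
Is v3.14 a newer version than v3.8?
Yes. Version numbers are compared segment by segment as integers, not as decimals: minor version 14 > 8, so v3.14 > v3.8 (even though the decimal 3.14 < 3.8).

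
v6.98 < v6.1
False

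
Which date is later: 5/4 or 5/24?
5/24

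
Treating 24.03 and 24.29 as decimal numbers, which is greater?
24.29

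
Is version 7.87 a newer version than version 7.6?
Yes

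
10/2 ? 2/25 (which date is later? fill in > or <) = >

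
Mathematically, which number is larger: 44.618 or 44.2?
44.618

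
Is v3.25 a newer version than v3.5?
Yes. Version numbers are compared segment by segment as integers, not as decimals: minor version 25 > 5, so v3.25 > v3.5 (even though the decimal 3.25 < 3.5).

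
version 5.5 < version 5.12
True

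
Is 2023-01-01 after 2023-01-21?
No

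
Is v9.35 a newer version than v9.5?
Yes. Version numbers are compared segment by segment as integers, not as decimals: minor version 35 > 5, so v9.35 > v9.5 (even though the decimal 9.35 < 9.5).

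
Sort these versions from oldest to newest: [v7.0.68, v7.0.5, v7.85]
[v7.0.5, v7.0.68, v7.85]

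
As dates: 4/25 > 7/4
False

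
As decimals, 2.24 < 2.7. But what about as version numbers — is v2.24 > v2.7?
True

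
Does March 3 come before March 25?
Yes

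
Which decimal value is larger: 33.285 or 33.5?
33.5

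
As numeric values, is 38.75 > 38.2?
True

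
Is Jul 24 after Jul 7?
Yes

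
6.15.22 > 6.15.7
True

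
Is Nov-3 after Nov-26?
No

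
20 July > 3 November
False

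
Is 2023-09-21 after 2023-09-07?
Yes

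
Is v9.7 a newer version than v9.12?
No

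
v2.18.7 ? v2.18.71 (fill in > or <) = <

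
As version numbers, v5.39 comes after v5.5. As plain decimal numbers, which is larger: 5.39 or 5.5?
5.5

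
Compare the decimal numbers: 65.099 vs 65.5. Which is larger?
65.5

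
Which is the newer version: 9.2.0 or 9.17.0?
9.17.0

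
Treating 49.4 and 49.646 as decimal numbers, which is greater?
49.646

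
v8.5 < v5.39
False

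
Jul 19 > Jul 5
True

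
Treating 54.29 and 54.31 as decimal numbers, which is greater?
54.31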